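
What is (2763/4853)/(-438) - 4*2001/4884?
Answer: -472969693/288374966 ≈ -1.6401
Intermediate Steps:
(2763/4853)/(-438) - 4*2001/4884 = (2763*(1/4853))*(-1/438) - 8004*1/4884 = (2763/4853)*(-1/438) - 667/407 = -921/708538 - 667/407 = -472969693/288374966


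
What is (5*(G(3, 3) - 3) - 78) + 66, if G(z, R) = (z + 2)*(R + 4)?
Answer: 148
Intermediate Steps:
G(z, R) = (2 + z)*(4 + R)
(5*(G(3, 3) - 3) - 78) + 66 = (5*((8 + 2*3 + 4*3 + 3*3) - 3) - 78) + 66 = (5*((8 + 6 + 12 + 9) - 3) - 78) + 66 = (5*(35 - 3) - 78) + 66 = (5*32 - 78) + 66 = (160 - 78) + 66 = 82 + 66 = 148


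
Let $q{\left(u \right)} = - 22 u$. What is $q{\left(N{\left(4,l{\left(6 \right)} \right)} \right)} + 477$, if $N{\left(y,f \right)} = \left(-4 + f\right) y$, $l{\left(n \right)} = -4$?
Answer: $1181$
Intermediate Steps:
$N{\left(y,f \right)} = y \left(-4 + f\right)$
$q{\left(N{\left(4,l{\left(6 \right)} \right)} \right)} + 477 = - 22 \cdot 4 \left(-4 - 4\right) + 477 = - 22 \cdot 4 \left(-8\right) + 477 = \left(-22\right) \left(-32\right) + 477 = 704 + 477 = 1181$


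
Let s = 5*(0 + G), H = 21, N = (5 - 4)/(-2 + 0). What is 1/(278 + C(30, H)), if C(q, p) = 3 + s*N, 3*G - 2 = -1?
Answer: 6/1681 ≈ 0.0035693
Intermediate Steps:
G = ⅓ (G = ⅔ + (⅓)*(-1) = ⅔ - ⅓ = ⅓ ≈ 0.33333)
N = -½ (N = 1/(-2) = 1*(-½) = -½ ≈ -0.50000)
s = 5/3 (s = 5*(0 + ⅓) = 5*(⅓) = 5/3 ≈ 1.6667)
C(q, p) = 13/6 (C(q, p) = 3 + (5/3)*(-½) = 3 - ⅚ = 13/6)
1/(278 + C(30, H)) = 1/(278 + 13/6) = 1/(1681/6) = 6/1681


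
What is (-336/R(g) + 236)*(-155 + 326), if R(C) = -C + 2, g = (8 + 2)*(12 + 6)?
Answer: 3620412/89 ≈ 40679.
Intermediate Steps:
g = 180 (g = 10*18 = 180)
R(C) = 2 - C
(-336/R(g) + 236)*(-155 + 326) = (-336/(2 - 1*180) + 236)*(-155 + 326) = (-336/(2 - 180) + 236)*171 = (-336/(-178) + 236)*171 = (-336*(-1/178) + 236)*171 = (168/89 + 236)*171 = (21172/89)*171 = 3620412/89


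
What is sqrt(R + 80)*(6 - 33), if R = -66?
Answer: -27*sqrt(14) ≈ -101.02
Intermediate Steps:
sqrt(R + 80)*(6 - 33) = sqrt(-66 + 80)*(6 - 33) = sqrt(14)*(-27) = -27*sqrt(14)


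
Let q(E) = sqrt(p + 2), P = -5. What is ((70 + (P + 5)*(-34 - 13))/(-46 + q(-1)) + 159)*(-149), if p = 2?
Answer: -515987/22 ≈ -23454.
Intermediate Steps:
q(E) = 2 (q(E) = sqrt(2 + 2) = sqrt(4) = 2)
((70 + (P + 5)*(-34 - 13))/(-46 + q(-1)) + 159)*(-149) = ((70 + (-5 + 5)*(-34 - 13))/(-46 + 2) + 159)*(-149) = ((70 + 0*(-47))/(-44) + 159)*(-149) = ((70 + 0)*(-1/44) + 159)*(-149) = (70*(-1/44) + 159)*(-149) = (-35/22 + 159)*(-149) = (3463/22)*(-149) = -515987/22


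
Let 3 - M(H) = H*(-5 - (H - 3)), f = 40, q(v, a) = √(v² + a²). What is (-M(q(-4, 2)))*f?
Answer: -920 - 160*√5 ≈ -1277.8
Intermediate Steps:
q(v, a) = √(a² + v²)
M(H) = 3 - H*(-2 - H) (M(H) = 3 - H*(-5 - (H - 3)) = 3 - H*(-5 - (-3 + H)) = 3 - H*(-5 + (3 - H)) = 3 - H*(-2 - H))
(-M(q(-4, 2)))*f = -(3 + (√(2² + (-4)²))² + 2*√(2² + (-4)²))*40 = -(3 + (√(4 + 16))² + 2*√(4 + 16))*40 = -(3 + (√20)² + 2*√20)*40 = -(3 + (2*√5)² + 2*(2*√5))*40 = -(3 + 20 + 4*√5)*40 = -(23 + 4*√5)*40 = (-23 - 4*√5)*40 = -920 - 160*√5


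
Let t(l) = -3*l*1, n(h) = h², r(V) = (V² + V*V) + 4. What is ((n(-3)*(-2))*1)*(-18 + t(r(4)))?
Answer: 2268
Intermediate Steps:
r(V) = 4 + 2*V² (r(V) = (V² + V²) + 4 = 2*V² + 4 = 4 + 2*V²)
t(l) = -3*l
((n(-3)*(-2))*1)*(-18 + t(r(4))) = (((-3)²*(-2))*1)*(-18 - 3*(4 + 2*4²)) = ((9*(-2))*1)*(-18 - 3*(4 + 2*16)) = (-18*1)*(-18 - 3*(4 + 32)) = -18*(-18 - 3*36) = -18*(-18 - 108) = -18*(-126) = 2268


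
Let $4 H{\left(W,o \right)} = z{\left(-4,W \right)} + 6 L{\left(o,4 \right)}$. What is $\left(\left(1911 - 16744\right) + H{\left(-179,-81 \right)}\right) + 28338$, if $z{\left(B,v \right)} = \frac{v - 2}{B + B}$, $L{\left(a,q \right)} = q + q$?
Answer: $\frac{432725}{32} \approx 13523.0$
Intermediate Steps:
$L{\left(a,q \right)} = 2 q$
$z{\left(B,v \right)} = \frac{-2 + v}{2 B}$
$H{\left(W,o \right)} = \frac{193}{16} - \frac{W}{32}$ ($H{\left(W,o \right)} = \frac{\frac{-2 + W}{2 \left(-4\right)} + 6 \cdot 2 \cdot 4}{4} = \frac{\frac{1}{2} \left(- \frac{1}{4}\right) \left(-2 + W\right) + 6 \cdot 8}{4} = \frac{\left(\frac{1}{4} - \frac{W}{8}\right) + 48}{4} = \frac{\frac{193}{4} - \frac{W}{8}}{4} = \frac{193}{16} - \frac{W}{32}$)
$\left(\left(1911 - 16744\right) + H{\left(-179,-81 \right)}\right) + 28338 = \left(\left(1911 - 16744\right) + \left(\frac{193}{16} - - \frac{179}{32}\right)\right) + 28338 = \left(-14833 + \left(\frac{193}{16} + \frac{179}{32}\right)\right) + 28338 = \left(-14833 + \frac{565}{32}\right) + 28338 = - \frac{474091}{32} + 28338 = \frac{432725}{32}$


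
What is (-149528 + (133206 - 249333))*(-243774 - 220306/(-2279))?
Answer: 147529017719200/2279 ≈ 6.4734e+10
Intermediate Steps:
(-149528 + (133206 - 249333))*(-243774 - 220306/(-2279)) = (-149528 - 116127)*(-243774 - 220306*(-1/2279)) = -265655*(-243774 + 220306/2279) = -265655*(-555340640/2279) = 147529017719200/2279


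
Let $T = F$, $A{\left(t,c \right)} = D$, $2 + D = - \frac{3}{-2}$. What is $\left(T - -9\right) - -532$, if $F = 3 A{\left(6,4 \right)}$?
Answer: $\frac{1079}{2} \approx 539.5$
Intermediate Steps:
$D = - \frac{1}{2}$ ($D = -2 - \frac{3}{-2} = -2 - - \frac{3}{2} = -2 + \frac{3}{2} = - \frac{1}{2} \approx -0.5$)
$A{\left(t,c \right)} = - \frac{1}{2}$
$F = - \frac{3}{2}$ ($F = 3 \left(- \frac{1}{2}\right) = - \frac{3}{2} \approx -1.5$)
$T = - \frac{3}{2} \approx -1.5$
$\left(T - -9\right) - -532 = \left(- \frac{3}{2} - -9\right) - -532 = \left(- \frac{3}{2} + 9\right) + 532 = \frac{15}{2} + 532 = \frac{1079}{2}$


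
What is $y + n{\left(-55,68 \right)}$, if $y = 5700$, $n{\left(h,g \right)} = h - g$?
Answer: $5577$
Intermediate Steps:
$y + n{\left(-55,68 \right)} = 5700 - 123 = 5577$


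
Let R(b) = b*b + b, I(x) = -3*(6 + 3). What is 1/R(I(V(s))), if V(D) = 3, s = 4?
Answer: 1/702 ≈ 0.0014245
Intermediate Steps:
I(x) = -27 (I(x) = -3*9 = -27)
R(b) = b + b² (R(b) = b² + b = b + b²)
1/R(I(V(s))) = 1/(-27*(1 - 27)) = 1/(-27*(-26)) = 1/702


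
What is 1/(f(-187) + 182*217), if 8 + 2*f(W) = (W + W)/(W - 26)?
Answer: 213/8411557 ≈ 2.5322e-5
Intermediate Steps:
f(W) = -4 + W/(-26 + W) (f(W) = -4 + ((W + W)/(W - 26))/2 = -4 + ((2*W)/(-26 + W))/2 = -4 + (2*W/(-26 + W))/2 = -4 + W/(-26 + W))
1/(f(-187) + 182*217) = 1/((104 - 3*(-187))/(-26 - 187) + 182*217) = 1/((104 + 561)/(-213) + 39494) = 1/(-1/213*665 + 39494) = 1/(-665/213 + 39494) = 1/(8411557/213) = 213/8411557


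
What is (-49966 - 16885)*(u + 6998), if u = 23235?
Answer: -2021106283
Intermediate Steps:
(-49966 - 16885)*(u + 6998) = (-49966 - 16885)*(23235 + 6998) = -66851*30233 = -2021106283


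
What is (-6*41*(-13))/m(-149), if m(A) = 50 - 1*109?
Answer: -3198/59 ≈ -54.203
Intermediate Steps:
m(A) = -59 (m(A) = 50 - 109 = -59)
(-6*41*(-13))/m(-149) = (-6*41*(-13))/(-59) = -246*(-13)*(-1/59) = 3198*(-1/59) = -3198/59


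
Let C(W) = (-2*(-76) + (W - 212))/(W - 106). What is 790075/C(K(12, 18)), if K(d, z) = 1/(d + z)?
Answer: 2511648425/1799 ≈ 1.3961e+6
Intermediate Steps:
C(W) = (-60 + W)/(-106 + W) (C(W) = (152 + (-212 + W))/(-106 + W) = (-60 + W)/(-106 + W))
790075/C(K(12, 18)) = 790075/(((-60 + 1/(12 + 18))/(-106 + 1/(12 + 18)))) = 790075/(((-60 + 1/30)/(-106 + 1/30))) = 790075/((-1799/30/(-3179/30))) = 790075/((-30/3179*(-1799/30))) = 790075/(1799/3179) = 790075*(3179/1799) = 2511648425/1799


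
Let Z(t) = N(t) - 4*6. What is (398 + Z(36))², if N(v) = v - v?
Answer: 139876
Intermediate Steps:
N(v) = 0
Z(t) = -24 (Z(t) = 0 - 4*6 = 0 - 24 = -24)
(398 + Z(36))² = (398 - 24)² = 374² = 139876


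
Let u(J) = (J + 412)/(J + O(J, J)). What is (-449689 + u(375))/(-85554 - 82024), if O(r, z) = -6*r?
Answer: 421583831/157104375 ≈ 2.6835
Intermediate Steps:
u(J) = -(412 + J)/(5*J) (u(J) = (J + 412)/(J - 6*J) = (412 + J)/((-5*J)) = (412 + J)*(-1/(5*J)) = -(412 + J)/(5*J))
(-449689 + u(375))/(-85554 - 82024) = (-449689 + (⅕)*(-412 - 1*375)/375)/(-85554 - 82024) = (-449689 + (⅕)*(1/375)*(-412 - 375))/(-167578) = (-449689 + (⅕)*(1/375)*(-787))*(-1/167578) = (-449689 - 787/1875)*(-1/167578) = -843167662/1875*(-1/167578) = 421583831/157104375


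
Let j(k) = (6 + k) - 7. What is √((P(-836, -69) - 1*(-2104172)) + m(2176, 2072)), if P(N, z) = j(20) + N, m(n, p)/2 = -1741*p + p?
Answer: I*√5107205 ≈ 2259.9*I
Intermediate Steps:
j(k) = -1 + k
m(n, p) = -3480*p (m(n, p) = 2*(-1741*p + p) = 2*(-1740*p) = -3480*p)
P(N, z) = 19 + N (P(N, z) = (-1 + 20) + N = 19 + N)
√((P(-836, -69) - 1*(-2104172)) + m(2176, 2072)) = √(((19 - 836) - 1*(-2104172)) - 3480*2072) = √((-817 + 2104172) - 7210560) = √(2103355 - 7210560) = √(-5107205) = I*√5107205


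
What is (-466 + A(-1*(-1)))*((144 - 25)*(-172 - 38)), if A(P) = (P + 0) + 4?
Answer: 11520390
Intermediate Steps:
A(P) = 4 + P (A(P) = P + 4 = 4 + P)
(-466 + A(-1*(-1)))*((144 - 25)*(-172 - 38)) = (-466 + (4 - 1*(-1)))*((144 - 25)*(-172 - 38)) = (-466 + (4 + 1))*(119*(-210)) = (-466 + 5)*(-24990) = -461*(-24990) = 11520390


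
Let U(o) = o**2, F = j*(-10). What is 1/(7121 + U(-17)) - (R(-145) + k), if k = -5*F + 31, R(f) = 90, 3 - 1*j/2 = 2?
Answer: -1637609/7410 ≈ -221.00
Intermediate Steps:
j = 2 (j = 6 - 2*2 = 6 - 4 = 2)
F = -20 (F = 2*(-10) = -20)
k = 131 (k = -5*(-20) + 31 = 100 + 31 = 131)
1/(7121 + U(-17)) - (R(-145) + k) = 1/(7121 + (-17)**2) - (90 + 131) = 1/(7121 + 289) - 1*221 = 1/7410 - 221 = -1637609/7410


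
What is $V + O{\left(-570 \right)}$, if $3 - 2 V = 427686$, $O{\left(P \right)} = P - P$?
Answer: $- \frac{427683}{2} \approx -2.1384 \cdot 10^{5}$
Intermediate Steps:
$O{\left(P \right)} = 0$
$V = - \frac{427683}{2}$ ($V = \frac{3}{2} - 213843 = - \frac{427683}{2} \approx -2.1384 \cdot 10^{5}$)
$V + O{\left(-570 \right)} = - \frac{427683}{2} + 0 = - \frac{427683}{2}$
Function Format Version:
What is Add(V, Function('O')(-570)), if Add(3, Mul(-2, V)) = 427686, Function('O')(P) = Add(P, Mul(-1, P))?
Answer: Rational(-427683, 2) ≈ -2.1384e+5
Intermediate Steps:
Function('O')(P) = 0
V = Rational(-427683, 2) (V = Add(Rational(3, 2), Mul(Rational(-1, 2), 427686)) = Add(Rational(3, 2), -213843) = Rational(-427683, 2) ≈ -2.1384e+5)
Add(V, Function('O')(-570)) = Add(Rational(-427683, 2), 0) = Rational(-427683, 2)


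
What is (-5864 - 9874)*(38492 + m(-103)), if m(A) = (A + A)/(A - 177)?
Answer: -42405907227/70 ≈ -6.0580e+8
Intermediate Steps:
m(A) = 2*A/(-177 + A) (m(A) = (2*A)/(-177 + A) = 2*A/(-177 + A))
(-5864 - 9874)*(38492 + m(-103)) = (-5864 - 9874)*(38492 + 2*(-103)/(-177 - 103)) = -15738*(38492 + 2*(-103)/(-280)) = -15738*(38492 + 2*(-103)*(-1/280)) = -15738*(38492 + 103/140) = -15738*5388983/140 = -42405907227/70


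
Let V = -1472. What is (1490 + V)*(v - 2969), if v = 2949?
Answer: -360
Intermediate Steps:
(1490 + V)*(v - 2969) = (1490 - 1472)*(2949 - 2969) = 18*(-20) = -360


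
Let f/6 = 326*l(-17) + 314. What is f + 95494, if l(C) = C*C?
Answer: 662662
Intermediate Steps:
l(C) = C²
f = 567168 (f = 6*(326*(-17)² + 314) = 6*(326*289 + 314) = 6*(94214 + 314) = 6*94528 = 567168)
f + 95494 = 567168 + 95494 = 662662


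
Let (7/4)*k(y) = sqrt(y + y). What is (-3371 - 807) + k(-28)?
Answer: -4178 + 8*I*sqrt(14)/7 ≈ -4178.0 + 4.2762*I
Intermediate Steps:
k(y) = 4*sqrt(2)*sqrt(y)/7 (k(y) = 4*sqrt(y + y)/7 = 4*sqrt(2*y)/7 = 4*(sqrt(2)*sqrt(y))/7 = 4*sqrt(2)*sqrt(y)/7)
(-3371 - 807) + k(-28) = (-3371 - 807) + 4*sqrt(2)*sqrt(-28)/7 = -4178 + 4*sqrt(2)*(2*I*sqrt(7))/7 = -4178 + 8*I*sqrt(14)/7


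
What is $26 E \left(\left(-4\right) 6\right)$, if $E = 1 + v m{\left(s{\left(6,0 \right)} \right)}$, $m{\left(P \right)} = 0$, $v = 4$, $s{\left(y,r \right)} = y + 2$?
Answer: $-624$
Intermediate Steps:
$s{\left(y,r \right)} = 2 + y$
$E = 1$ ($E = 1 + 4 \cdot 0 = 1 + 0 = 1$)
$26 E \left(\left(-4\right) 6\right) = 26 \cdot 1 \left(\left(-4\right) 6\right) = 26 \left(-24\right) = -624$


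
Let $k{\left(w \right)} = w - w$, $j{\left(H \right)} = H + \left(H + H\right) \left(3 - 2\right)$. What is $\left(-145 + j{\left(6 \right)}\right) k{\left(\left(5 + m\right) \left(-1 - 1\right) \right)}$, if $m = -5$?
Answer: $0$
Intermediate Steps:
$j{\left(H \right)} = 3 H$ ($j{\left(H \right)} = H + 2 H 1 = H + 2 H = 3 H$)
$k{\left(w \right)} = 0$
$\left(-145 + j{\left(6 \right)}\right) k{\left(\left(5 + m\right) \left(-1 - 1\right) \right)} = \left(-145 + 3 \cdot 6\right) 0 = \left(-145 + 18\right) 0 = \left(-127\right) 0 = 0$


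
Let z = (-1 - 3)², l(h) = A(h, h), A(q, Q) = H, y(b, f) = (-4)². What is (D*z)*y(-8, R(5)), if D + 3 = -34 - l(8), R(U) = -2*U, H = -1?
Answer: -9216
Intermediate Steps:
y(b, f) = 16
A(q, Q) = -1
l(h) = -1
z = 16 (z = (-4)² = 16)
D = -36 (D = -3 + (-34 - 1*(-1)) = -3 + (-34 + 1) = -3 - 33 = -36)
(D*z)*y(-8, R(5)) = -36*16*16 = -576*16 = -9216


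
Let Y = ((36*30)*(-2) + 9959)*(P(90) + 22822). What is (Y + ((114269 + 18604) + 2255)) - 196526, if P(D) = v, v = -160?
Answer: 176679540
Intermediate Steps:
P(D) = -160
Y = 176740938 (Y = ((36*30)*(-2) + 9959)*(-160 + 22822) = (1080*(-2) + 9959)*22662 = (-2160 + 9959)*22662 = 7799*22662 = 176740938)
(Y + ((114269 + 18604) + 2255)) - 196526 = (176740938 + ((114269 + 18604) + 2255)) - 196526 = (176740938 + (132873 + 2255)) - 196526 = (176740938 + 135128) - 196526 = 176876066 - 196526 = 176679540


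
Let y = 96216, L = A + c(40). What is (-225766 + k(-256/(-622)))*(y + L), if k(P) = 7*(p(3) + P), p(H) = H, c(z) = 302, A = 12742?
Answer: -7670685598740/311 ≈ -2.4665e+10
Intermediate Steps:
L = 13044 (L = 12742 + 302 = 13044)
k(P) = 21 + 7*P (k(P) = 7*(3 + P) = 21 + 7*P)
(-225766 + k(-256/(-622)))*(y + L) = (-225766 + (21 + 7*(-256/(-622))))*(96216 + 13044) = (-225766 + (21 + 7*(-256*(-1/622))))*109260 = (-225766 + (21 + 7*(128/311)))*109260 = (-225766 + (21 + 896/311))*109260 = (-225766 + 7427/311)*109260 = -70205799/311*109260 = -7670685598740/311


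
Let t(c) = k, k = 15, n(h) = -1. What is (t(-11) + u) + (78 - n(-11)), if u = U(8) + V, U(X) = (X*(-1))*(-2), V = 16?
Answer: 126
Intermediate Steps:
U(X) = 2*X (U(X) = -X*(-2) = 2*X)
t(c) = 15
u = 32 (u = 2*8 + 16 = 16 + 16 = 32)
(t(-11) + u) + (78 - n(-11)) = (15 + 32) + (78 - 1*(-1)) = 47 + (78 + 1) = 47 + 79 = 126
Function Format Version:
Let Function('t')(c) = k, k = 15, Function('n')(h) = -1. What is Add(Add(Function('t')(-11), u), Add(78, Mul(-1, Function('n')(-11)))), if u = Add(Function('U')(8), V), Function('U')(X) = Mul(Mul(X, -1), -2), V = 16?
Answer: 126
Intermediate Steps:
Function('U')(X) = Mul(2, X) (Function('U')(X) = Mul(Mul(-1, X), -2) = Mul(2, X))
Function('t')(c) = 15
u = 32 (u = Add(Mul(2, 8), 16) = Add(16, 16) = 32)
Add(Add(Function('t')(-11), u), Add(78, Mul(-1, Function('n')(-11)))) = Add(Add(15, 32), Add(78, Mul(-1, -1))) = Add(47, Add(78, 1)) = Add(47, 79) = 126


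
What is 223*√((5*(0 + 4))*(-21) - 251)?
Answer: 223*I*√671 ≈ 5776.5*I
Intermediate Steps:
223*√((5*(0 + 4))*(-21) - 251) = 223*√((5*4)*(-21) - 251) = 223*√(20*(-21) - 251) = 223*√(-420 - 251) = 223*√(-671) = 223*(I*√671) = 223*I*√671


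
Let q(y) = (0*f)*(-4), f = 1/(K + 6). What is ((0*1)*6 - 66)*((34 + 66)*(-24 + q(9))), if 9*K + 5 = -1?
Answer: 158400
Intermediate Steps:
K = -⅔ (K = -5/9 + (⅑)*(-1) = -5/9 - ⅑ = -⅔ ≈ -0.66667)
f = 3/16 (f = 1/(-⅔ + 6) = 1/(16/3) = 3/16 ≈ 0.18750)
q(y) = 0 (q(y) = (0*(3/16))*(-4) = 0*(-4) = 0)
((0*1)*6 - 66)*((34 + 66)*(-24 + q(9))) = ((0*1)*6 - 66)*((34 + 66)*(-24 + 0)) = (0*6 - 66)*(100*(-24)) = (0 - 66)*(-2400) = -66*(-2400) = 158400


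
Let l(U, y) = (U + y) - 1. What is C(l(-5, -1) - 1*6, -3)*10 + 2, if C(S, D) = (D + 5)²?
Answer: 42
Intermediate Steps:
l(U, y) = -1 + U + y
C(S, D) = (5 + D)²
C(l(-5, -1) - 1*6, -3)*10 + 2 = (5 - 3)²*10 + 2 = 2²*10 + 2 = 4*10 + 2 = 40 + 2 = 42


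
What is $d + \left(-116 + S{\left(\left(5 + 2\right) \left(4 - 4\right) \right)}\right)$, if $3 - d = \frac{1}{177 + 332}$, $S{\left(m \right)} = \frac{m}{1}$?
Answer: $- \frac{57518}{509} \approx -113.0$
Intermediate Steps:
$S{\left(m \right)} = m$ ($S{\left(m \right)} = m 1 = m$)
$d = \frac{1526}{509}$ ($d = 3 - \frac{1}{177 + 332} = 3 - \frac{1}{509} = \frac{1526}{509} \approx 2.998$)
$d + \left(-116 + S{\left(\left(5 + 2\right) \left(4 - 4\right) \right)}\right) = \frac{1526}{509} - \left(116 - \left(5 + 2\right) \left(4 - 4\right)\right) = \frac{1526}{509} + \left(-116 + 7 \cdot 0\right) = \frac{1526}{509} + \left(-116 + 0\right) = \frac{1526}{509} - 116 = - \frac{57518}{509}$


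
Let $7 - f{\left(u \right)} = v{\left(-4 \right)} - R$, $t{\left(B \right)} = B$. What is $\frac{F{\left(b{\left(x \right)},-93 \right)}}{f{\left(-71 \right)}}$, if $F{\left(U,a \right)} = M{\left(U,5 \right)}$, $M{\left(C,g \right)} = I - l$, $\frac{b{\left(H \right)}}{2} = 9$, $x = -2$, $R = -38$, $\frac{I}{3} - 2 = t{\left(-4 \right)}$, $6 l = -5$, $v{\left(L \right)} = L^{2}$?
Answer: $\frac{31}{282} \approx 0.10993$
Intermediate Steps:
$l = - \frac{5}{6}$ ($l = \frac{1}{6} \left(-5\right) = - \frac{5}{6} \approx -0.83333$)
$I = -6$ ($I = 6 + 3 \left(-4\right) = 6 - 12 = -6$)
$b{\left(H \right)} = 18$ ($b{\left(H \right)} = 2 \cdot 9 = 18$)
$M{\left(C,g \right)} = - \frac{31}{6}$ ($M{\left(C,g \right)} = -6 - - \frac{5}{6} = -6 + \frac{5}{6} = - \frac{31}{6}$)
$F{\left(U,a \right)} = - \frac{31}{6}$
$f{\left(u \right)} = -47$ ($f{\left(u \right)} = 7 - \left(\left(-4\right)^{2} - -38\right) = 7 - \left(16 + 38\right) = 7 - 54 = -47$)
$\frac{F{\left(b{\left(x \right)},-93 \right)}}{f{\left(-71 \right)}} = - \frac{31}{6 \left(-47\right)} = \left(- \frac{31}{6}\right) \left(- \frac{1}{47}\right) = \frac{31}{282}$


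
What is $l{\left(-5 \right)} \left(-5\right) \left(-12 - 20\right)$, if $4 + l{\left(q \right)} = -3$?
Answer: $-1120$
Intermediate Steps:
$l{\left(q \right)} = -7$ ($l{\left(q \right)} = -4 - 3 = -7$)
$l{\left(-5 \right)} \left(-5\right) \left(-12 - 20\right) = \left(-7\right) \left(-5\right) \left(-12 - 20\right) = 35 \left(-12 - 20\right) = 35 \left(-32\right) = -1120$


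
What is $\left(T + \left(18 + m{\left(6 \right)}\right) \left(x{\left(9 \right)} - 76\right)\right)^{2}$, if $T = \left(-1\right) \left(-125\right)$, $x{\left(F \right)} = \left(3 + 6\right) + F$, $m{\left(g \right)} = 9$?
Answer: $2076481$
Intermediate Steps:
$x{\left(F \right)} = 9 + F$
$T = 125$
$\left(T + \left(18 + m{\left(6 \right)}\right) \left(x{\left(9 \right)} - 76\right)\right)^{2} = \left(125 + \left(18 + 9\right) \left(\left(9 + 9\right) - 76\right)\right)^{2} = \left(125 + 27 \left(18 - 76\right)\right)^{2} = \left(125 + 27 \left(-58\right)\right)^{2} = \left(125 - 1566\right)^{2} = \left(-1441\right)^{2} = 2076481$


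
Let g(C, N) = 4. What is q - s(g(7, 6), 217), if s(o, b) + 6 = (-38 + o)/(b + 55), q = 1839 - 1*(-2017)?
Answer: 30897/8 ≈ 3862.1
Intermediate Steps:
q = 3856 (q = 1839 + 2017 = 3856)
s(o, b) = -6 + (-38 + o)/(55 + b) (s(o, b) = -6 + (-38 + o)/(b + 55) = -6 + (-38 + o)/(55 + b))
q - s(g(7, 6), 217) = 3856 - (-368 + 4 - 6*217)/(55 + 217) = 3856 - (-368 + 4 - 1302)/272 = 3856 - (-1666)/272 = 3856 - 1*(-49/8) = 3856 + 49/8 = 30897/8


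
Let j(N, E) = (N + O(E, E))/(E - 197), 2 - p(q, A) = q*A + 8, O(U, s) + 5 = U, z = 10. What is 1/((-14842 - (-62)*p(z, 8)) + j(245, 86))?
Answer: -111/2239640 ≈ -4.9562e-5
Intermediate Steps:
O(U, s) = -5 + U
p(q, A) = -6 - A*q (p(q, A) = 2 - (q*A + 8) = 2 - (A*q + 8) = 2 - (8 + A*q) = 2 + (-8 - A*q) = -6 - A*q)
j(N, E) = (-5 + E + N)/(-197 + E) (j(N, E) = (N + (-5 + E))/(E - 197) = (-5 + E + N)/(-197 + E))
1/((-14842 - (-62)*p(z, 8)) + j(245, 86)) = 1/((-14842 - (-62)*(-6 - 1*8*10)) + (-5 + 86 + 245)/(-197 + 86)) = 1/((-14842 - (-62)*(-6 - 80)) + 326/(-111)) = 1/((-14842 - (-62)*(-86)) - 1/111*326) = 1/((-14842 - 1*5332) - 326/111) = 1/((-14842 - 5332) - 326/111) = 1/(-20174 - 326/111) = 1/(-2239640/111) = -111/2239640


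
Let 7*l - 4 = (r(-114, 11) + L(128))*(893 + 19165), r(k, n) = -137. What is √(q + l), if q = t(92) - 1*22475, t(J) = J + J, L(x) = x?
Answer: 9*I*√29085/7 ≈ 219.27*I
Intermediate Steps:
t(J) = 2*J
q = -22291 (q = 2*92 - 1*22475 = 184 - 22475 = -22291)
l = -180518/7 (l = 4/7 + ((-137 + 128)*(893 + 19165))/7 = 4/7 + (-9*20058)/7 = 4/7 + (⅐)*(-180522) = 4/7 - 180522/7 = -180518/7 ≈ -25788.)
√(q + l) = √(-22291 - 180518/7) = √(-336555/7) = 9*I*√29085/7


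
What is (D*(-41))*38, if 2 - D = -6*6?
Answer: -59204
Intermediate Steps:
D = 38 (D = 2 - (-6)*6 = 2 - 1*(-36) = 2 + 36 = 38)
(D*(-41))*38 = (38*(-41))*38 = -1558*38 = -59204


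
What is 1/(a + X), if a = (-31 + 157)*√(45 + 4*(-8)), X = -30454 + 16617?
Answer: -13837/191256181 - 126*√13/191256181 ≈ -7.4723e-5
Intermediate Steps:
X = -13837
a = 126*√13 (a = 126*√(45 - 32) = 126*√13 ≈ 454.30)
1/(a + X) = 1/(126*√13 - 13837) = 1/(-13837 + 126*√13)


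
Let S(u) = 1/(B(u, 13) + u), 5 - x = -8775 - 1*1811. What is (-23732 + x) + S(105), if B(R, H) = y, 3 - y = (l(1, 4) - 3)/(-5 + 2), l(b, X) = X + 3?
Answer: -4310245/328 ≈ -13141.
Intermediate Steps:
l(b, X) = 3 + X
y = 13/3 (y = 3 - ((3 + 4) - 3)/(-5 + 2) = 3 - (7 - 3)/(-3) = 3 - 4*(-1)/3 = 3 - 1*(-4/3) = 3 + 4/3 = 13/3 ≈ 4.3333)
B(R, H) = 13/3
x = 10591 (x = 5 - (-8775 - 1*1811) = 5 - (-8775 - 1811) = 5 - 1*(-10586) = 5 + 10586 = 10591)
S(u) = 1/(13/3 + u)
(-23732 + x) + S(105) = (-23732 + 10591) + 3/(13 + 3*105) = -13141 + 3/(13 + 315) = -13141 + 3/328 = -4310245/328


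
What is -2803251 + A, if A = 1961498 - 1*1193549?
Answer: -2035302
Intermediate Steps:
A = 767949 (A = 1961498 - 1193549 = 767949)
-2803251 + A = -2803251 + 767949 = -2035302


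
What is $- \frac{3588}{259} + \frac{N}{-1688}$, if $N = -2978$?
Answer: $- \frac{2642621}{218596} \approx -12.089$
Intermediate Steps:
$- \frac{3588}{259} + \frac{N}{-1688} = - \frac{3588}{259} - \frac{2978}{-1688} = \left(-3588\right) \frac{1}{259} - - \frac{1489}{844} = - \frac{3588}{259} + \frac{1489}{844} = - \frac{2642621}{218596}$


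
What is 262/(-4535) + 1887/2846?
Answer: 7811893/12906610 ≈ 0.60526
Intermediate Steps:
262/(-4535) + 1887/2846 = 262*(-1/4535) + 1887*(1/2846) = -262/4535 + 1887/2846 = 7811893/12906610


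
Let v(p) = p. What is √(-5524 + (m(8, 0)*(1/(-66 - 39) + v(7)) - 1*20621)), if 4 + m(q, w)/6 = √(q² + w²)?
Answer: I*√31822105/35 ≈ 161.17*I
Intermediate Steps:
m(q, w) = -24 + 6*√(q² + w²)
√(-5524 + (m(8, 0)*(1/(-66 - 39) + v(7)) - 1*20621)) = √(-5524 + ((-24 + 6*√(8² + 0²))*(1/(-66 - 39) + 7) - 1*20621)) = √(-5524 + ((-24 + 6*√(64 + 0))*(1/(-105) + 7) - 20621)) = √(-5524 + ((-24 + 6*√64)*(-1/105 + 7) - 20621)) = √(-5524 + ((-24 + 6*8)*(734/105) - 20621)) = √(-5524 + ((-24 + 48)*(734/105) - 20621)) = √(-5524 + (24*(734/105) - 20621)) = √(-5524 + (5872/35 - 20621)) = √(-5524 - 715863/35) = √(-909203/35) = I*√31822105/35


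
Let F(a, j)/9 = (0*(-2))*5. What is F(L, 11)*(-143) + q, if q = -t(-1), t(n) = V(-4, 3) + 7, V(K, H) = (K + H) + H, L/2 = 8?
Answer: -9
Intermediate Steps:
L = 16 (L = 2*8 = 16)
V(K, H) = K + 2*H (V(K, H) = (H + K) + H = K + 2*H)
t(n) = 9 (t(n) = (-4 + 2*3) + 7 = (-4 + 6) + 7 = 2 + 7 = 9)
q = -9 (q = -1*9 = -9)
F(a, j) = 0 (F(a, j) = 9*((0*(-2))*5) = 9*(0*5) = 9*0 = 0)
F(L, 11)*(-143) + q = 0*(-143) - 9 = 0 - 9 = -9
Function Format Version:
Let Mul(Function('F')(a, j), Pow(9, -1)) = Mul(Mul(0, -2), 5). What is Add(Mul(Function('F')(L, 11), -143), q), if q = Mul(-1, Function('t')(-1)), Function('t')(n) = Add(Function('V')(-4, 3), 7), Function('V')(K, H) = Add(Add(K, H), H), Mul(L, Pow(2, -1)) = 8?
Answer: -9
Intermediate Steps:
L = 16 (L = Mul(2, 8) = 16)
Function('V')(K, H) = Add(K, Mul(2, H)) (Function('V')(K, H) = Add(Add(H, K), H) = Add(K, Mul(2, H)))
Function('t')(n) = 9 (Function('t')(n) = Add(Add(-4, Mul(2, 3)), 7) = Add(Add(-4, 6), 7) = Add(2, 7) = 9)
q = -9 (q = Mul(-1, 9) = -9)
Function('F')(a, j) = 0 (Function('F')(a, j) = Mul(9, Mul(Mul(0, -2), 5)) = Mul(9, Mul(0, 5)) = Mul(9, 0) = 0)
Add(Mul(Function('F')(L, 11), -143), q) = Add(Mul(0, -143), -9) = Add(0, -9) = -9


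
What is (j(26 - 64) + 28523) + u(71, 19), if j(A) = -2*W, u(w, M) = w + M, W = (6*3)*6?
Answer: 28397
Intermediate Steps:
W = 108 (W = 18*6 = 108)
u(w, M) = M + w
j(A) = -216 (j(A) = -2*108 = -216)
(j(26 - 64) + 28523) + u(71, 19) = (-216 + 28523) + (19 + 71) = 28307 + 90 = 28397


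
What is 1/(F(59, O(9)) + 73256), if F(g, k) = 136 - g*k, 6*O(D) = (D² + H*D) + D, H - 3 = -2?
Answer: 2/144837 ≈ 1.3809e-5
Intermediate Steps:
H = 1 (H = 3 - 2 = 1)
O(D) = D/3 + D²/6 (O(D) = ((D² + 1*D) + D)/6 = ((D² + D) + D)/6 = ((D + D²) + D)/6 = (D² + 2*D)/6 = D/3 + D²/6)
F(g, k) = 136 - g*k
1/(F(59, O(9)) + 73256) = 1/((136 - 1*59*(⅙)*9*(2 + 9)) + 73256) = 1/((136 - 1*59*(⅙)*9*11) + 73256) = 1/((136 - 1*59*33/2) + 73256) = 1/((136 - 1947/2) + 73256) = 1/(-1675/2 + 73256) = 1/(144837/2) = 2/144837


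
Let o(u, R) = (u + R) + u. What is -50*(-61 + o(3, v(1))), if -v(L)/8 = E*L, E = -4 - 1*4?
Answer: -450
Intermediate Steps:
E = -8 (E = -4 - 4 = -8)
v(L) = 64*L (v(L) = -(-64)*L = 64*L)
o(u, R) = R + 2*u (o(u, R) = (R + u) + u = R + 2*u)
-50*(-61 + o(3, v(1))) = -50*(-61 + (64*1 + 2*3)) = -50*(-61 + (64 + 6)) = -50*(-61 + 70) = -50*9 = -450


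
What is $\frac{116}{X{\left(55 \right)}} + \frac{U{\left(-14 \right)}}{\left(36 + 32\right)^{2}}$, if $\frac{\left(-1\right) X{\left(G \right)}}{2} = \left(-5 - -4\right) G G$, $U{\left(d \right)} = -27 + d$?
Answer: $\frac{144167}{13987600} \approx 0.010307$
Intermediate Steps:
$X{\left(G \right)} = 2 G^{2}$ ($X{\left(G \right)} = - 2 \left(-5 - -4\right) G G = - 2 \left(-5 + 4\right) G G = - 2 - G G = - 2 \left(- G^{2}\right) = 2 G^{2}$)
$\frac{116}{X{\left(55 \right)}} + \frac{U{\left(-14 \right)}}{\left(36 + 32\right)^{2}} = \frac{116}{2 \cdot 55^{2}} + \frac{-27 - 14}{\left(36 + 32\right)^{2}} = \frac{116}{2 \cdot 3025} - \frac{41}{68^{2}} = \frac{116}{6050} - \frac{41}{4624} = 116 \cdot \frac{1}{6050} - \frac{41}{4624} = \frac{58}{3025} - \frac{41}{4624} = \frac{144167}{13987600}$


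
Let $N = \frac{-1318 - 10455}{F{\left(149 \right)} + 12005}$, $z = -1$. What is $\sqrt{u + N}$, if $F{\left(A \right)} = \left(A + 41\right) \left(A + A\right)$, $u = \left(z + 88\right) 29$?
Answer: $\frac{19 \sqrt{39310}}{75} \approx 50.228$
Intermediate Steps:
$u = 2523$ ($u = \left(-1 + 88\right) 29 = 87 \cdot 29 = 2523$)
$F{\left(A \right)} = 2 A \left(41 + A\right)$ ($F{\left(A \right)} = \left(41 + A\right) 2 A = 2 A \left(41 + A\right)$)
$N = - \frac{193}{1125}$ ($N = \frac{-1318 - 10455}{2 \cdot 149 \left(41 + 149\right) + 12005} = - \frac{11773}{2 \cdot 149 \cdot 190 + 12005} = - \frac{11773}{56620 + 12005} = - \frac{11773}{68625} = \left(-11773\right) \frac{1}{68625} = - \frac{193}{1125} \approx -0.17156$)
$\sqrt{u + N} = \sqrt{2523 - \frac{193}{1125}} = \sqrt{\frac{2838182}{1125}} = \frac{19 \sqrt{39310}}{75}$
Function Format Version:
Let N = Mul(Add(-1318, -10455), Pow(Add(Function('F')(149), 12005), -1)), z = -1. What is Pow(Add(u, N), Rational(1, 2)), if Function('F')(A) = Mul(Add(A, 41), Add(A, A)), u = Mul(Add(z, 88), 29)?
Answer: Mul(Rational(19, 75), Pow(39310, Rational(1, 2))) ≈ 50.228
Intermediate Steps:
u = 2523 (u = Mul(Add(-1, 88), 29) = Mul(87, 29) = 2523)
Function('F')(A) = Mul(2, A, Add(41, A)) (Function('F')(A) = Mul(Add(41, A), Mul(2, A)) = Mul(2, A, Add(41, A)))
N = Rational(-193, 1125) (N = Mul(Add(-1318, -10455), Pow(Add(Mul(2, 149, Add(41, 149)), 12005), -1)) = Mul(-11773, Pow(Add(Mul(2, 149, 190), 12005), -1)) = Mul(-11773, Pow(Add(56620, 12005), -1)) = Mul(-11773, Pow(68625, -1)) = Mul(-11773, Rational(1, 68625)) = Rational(-193, 1125) ≈ -0.17156)
Pow(Add(u, N), Rational(1, 2)) = Pow(Add(2523, Rational(-193, 1125)), Rational(1, 2)) = Pow(Rational(2838182, 1125), Rational(1, 2)) = Mul(Rational(19, 75), Pow(39310, Rational(1, 2)))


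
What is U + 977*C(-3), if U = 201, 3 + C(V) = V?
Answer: -5661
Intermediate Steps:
C(V) = -3 + V
U + 977*C(-3) = 201 + 977*(-3 - 3) = 201 + 977*(-6) = 201 - 5862 = -5661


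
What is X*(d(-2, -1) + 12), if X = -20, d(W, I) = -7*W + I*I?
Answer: -540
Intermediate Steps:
d(W, I) = I**2 - 7*W (d(W, I) = -7*W + I**2 = I**2 - 7*W)
X*(d(-2, -1) + 12) = -20*(((-1)**2 - 7*(-2)) + 12) = -20*((1 + 14) + 12) = -20*(15 + 12) = -20*27 = -540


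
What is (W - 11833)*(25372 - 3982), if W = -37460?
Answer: -1054377270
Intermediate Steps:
(W - 11833)*(25372 - 3982) = (-37460 - 11833)*(25372 - 3982) = -49293*21390 = -1054377270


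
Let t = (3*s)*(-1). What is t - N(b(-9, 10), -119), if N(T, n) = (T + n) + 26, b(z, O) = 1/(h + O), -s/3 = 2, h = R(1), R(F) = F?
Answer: 1220/11 ≈ 110.91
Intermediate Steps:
h = 1
s = -6 (s = -3*2 = -6)
b(z, O) = 1/(1 + O)
N(T, n) = 26 + T + n
t = 18 (t = (3*(-6))*(-1) = -18*(-1) = 18)
t - N(b(-9, 10), -119) = 18 - (26 + 1/(1 + 10) - 119) = 18 - (26 + 1/11 - 119) = 18 - 1*(-1022/11) = 18 + 1022/11 = 1220/11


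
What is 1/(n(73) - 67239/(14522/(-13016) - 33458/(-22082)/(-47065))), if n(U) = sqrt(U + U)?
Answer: 429003374398241757106360375530/25853569501311981104966502235215743 - 14237406392726686975300609*sqrt(146)/51707139002623962209933004470431486 ≈ 1.6590e-5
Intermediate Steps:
n(U) = sqrt(2)*sqrt(U) (n(U) = sqrt(2*U) = sqrt(2)*sqrt(U))
1/(n(73) - 67239/(14522/(-13016) - 33458/(-22082)/(-47065))) = 1/(sqrt(2)*sqrt(73) - 67239/(14522/(-13016) - 33458/(-22082)/(-47065))) = 1/(sqrt(146) - 67239/(14522*(-1/13016) - 33458*(-1/22082)*(-1/47065))) = 1/(sqrt(146) - 67239/(-7261/6508 + (16729/11041)*(-1/47065))) = 1/(sqrt(146) - 67239/(-7261/6508 - 16729/519644665)) = 1/(sqrt(146) - 67239/(-3773248784897/3381847479820)) = 1/(sqrt(146) - 67239*(-3381847479820/3773248784897)) = 1/(sqrt(146) + 227392042695616980/3773248784897) = 1/(227392042695616980/3773248784897 + sqrt(146))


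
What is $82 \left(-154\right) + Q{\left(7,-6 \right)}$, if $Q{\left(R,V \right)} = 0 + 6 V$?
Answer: $-12664$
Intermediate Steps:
$Q{\left(R,V \right)} = 6 V$
$82 \left(-154\right) + Q{\left(7,-6 \right)} = 82 \left(-154\right) + 6 \left(-6\right) = -12628 - 36 = -12664$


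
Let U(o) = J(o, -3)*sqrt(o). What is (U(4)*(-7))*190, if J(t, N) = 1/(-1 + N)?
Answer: 665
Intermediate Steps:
U(o) = -sqrt(o)/4 (U(o) = sqrt(o)/(-1 - 3) = sqrt(o)/(-4) = -sqrt(o)/4)
(U(4)*(-7))*190 = (-sqrt(4)/4*(-7))*190 = (-1/4*2*(-7))*190 = -1/2*(-7)*190 = (7/2)*190 = 665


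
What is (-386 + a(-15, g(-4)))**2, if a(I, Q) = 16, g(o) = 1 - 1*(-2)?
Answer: 136900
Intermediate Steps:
g(o) = 3 (g(o) = 1 + 2 = 3)
(-386 + a(-15, g(-4)))**2 = (-386 + 16)**2 = (-370)**2 = 136900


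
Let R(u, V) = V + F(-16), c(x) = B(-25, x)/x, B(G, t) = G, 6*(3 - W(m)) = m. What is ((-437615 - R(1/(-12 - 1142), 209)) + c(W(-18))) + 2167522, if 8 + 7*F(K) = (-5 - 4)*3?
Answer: 10378193/6 ≈ 1.7297e+6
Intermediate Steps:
W(m) = 3 - m/6
F(K) = -5 (F(K) = -8/7 + ((-5 - 4)*3)/7 = -8/7 + (-9*3)/7 = -8/7 + (1/7)*(-27) = -8/7 - 27/7 = -5)
c(x) = -25/x
R(u, V) = -5 + V (R(u, V) = V - 5 = -5 + V)
((-437615 - R(1/(-12 - 1142), 209)) + c(W(-18))) + 2167522 = ((-437615 - (-5 + 209)) - 25/(3 - 1/6*(-18))) + 2167522 = ((-437615 - 1*204) - 25/(3 + 3)) + 2167522 = ((-437615 - 204) - 25/6) + 2167522 = (-437819 - 25*1/6) + 2167522 = (-437819 - 25/6) + 2167522 = -2626939/6 + 2167522 = 10378193/6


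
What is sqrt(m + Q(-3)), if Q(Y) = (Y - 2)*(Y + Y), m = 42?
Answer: 6*sqrt(2) ≈ 8.4853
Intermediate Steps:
Q(Y) = 2*Y*(-2 + Y) (Q(Y) = (-2 + Y)*(2*Y) = 2*Y*(-2 + Y))
sqrt(m + Q(-3)) = sqrt(42 + 2*(-3)*(-2 - 3)) = sqrt(42 + 2*(-3)*(-5)) = sqrt(42 + 30) = sqrt(72) = 6*sqrt(2)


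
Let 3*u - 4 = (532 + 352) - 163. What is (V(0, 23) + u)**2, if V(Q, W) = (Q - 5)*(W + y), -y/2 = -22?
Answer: 78400/9 ≈ 8711.1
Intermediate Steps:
y = 44 (y = -2*(-22) = 44)
V(Q, W) = (-5 + Q)*(44 + W) (V(Q, W) = (Q - 5)*(W + 44) = (-5 + Q)*(44 + W))
u = 725/3 (u = 4/3 + ((532 + 352) - 163)/3 = 4/3 + (884 - 163)/3 = 4/3 + (1/3)*721 = 4/3 + 721/3 = 725/3 ≈ 241.67)
(V(0, 23) + u)**2 = ((-220 - 5*23 + 44*0 + 0*23) + 725/3)**2 = ((-220 - 115 + 0 + 0) + 725/3)**2 = (-335 + 725/3)**2 = (-280/3)**2 = 78400/9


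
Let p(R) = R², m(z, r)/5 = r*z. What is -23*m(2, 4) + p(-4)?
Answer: -904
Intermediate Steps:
m(z, r) = 5*r*z (m(z, r) = 5*(r*z) = 5*r*z)
-23*m(2, 4) + p(-4) = -115*4*2 + (-4)² = -23*40 + 16 = -920 + 16 = -904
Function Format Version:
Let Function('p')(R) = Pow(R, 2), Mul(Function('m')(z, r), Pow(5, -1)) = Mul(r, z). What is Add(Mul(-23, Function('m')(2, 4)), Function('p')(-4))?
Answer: -904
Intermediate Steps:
Function('m')(z, r) = Mul(5, r, z) (Function('m')(z, r) = Mul(5, Mul(r, z)) = Mul(5, r, z))
Add(Mul(-23, Function('m')(2, 4)), Function('p')(-4)) = Add(Mul(-23, Mul(5, 4, 2)), Pow(-4, 2)) = Add(Mul(-23, 40), 16) = Add(-920, 16) = -904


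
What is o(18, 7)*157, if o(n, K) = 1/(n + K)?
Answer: 157/25 ≈ 6.2800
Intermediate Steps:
o(n, K) = 1/(K + n)
o(18, 7)*157 = 157/(7 + 18) = 157/25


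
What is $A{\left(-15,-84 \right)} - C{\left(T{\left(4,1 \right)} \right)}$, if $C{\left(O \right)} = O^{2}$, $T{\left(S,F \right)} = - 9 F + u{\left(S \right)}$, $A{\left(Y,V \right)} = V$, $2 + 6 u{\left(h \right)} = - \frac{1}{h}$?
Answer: $- \frac{11001}{64} \approx -171.89$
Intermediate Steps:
$u{\left(h \right)} = - \frac{1}{3} - \frac{1}{6 h}$ ($u{\left(h \right)} = - \frac{1}{3} + \frac{\left(-1\right) \frac{1}{h}}{6} = - \frac{1}{3} - \frac{1}{6 h}$)
$T{\left(S,F \right)} = - 9 F + \frac{-1 - 2 S}{6 S}$
$A{\left(-15,-84 \right)} - C{\left(T{\left(4,1 \right)} \right)} = -84 - \left(- \frac{1}{3} - 9 - \frac{1}{6 \cdot 4}\right)^{2} = -84 - \left(- \frac{1}{3} - 9 - \frac{1}{24}\right)^{2} = -84 - \left(- \frac{75}{8}\right)^{2} = -84 - \frac{5625}{64} = - \frac{11001}{64}$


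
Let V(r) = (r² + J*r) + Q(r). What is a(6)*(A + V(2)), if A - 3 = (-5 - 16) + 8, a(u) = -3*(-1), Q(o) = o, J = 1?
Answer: -6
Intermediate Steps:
V(r) = r² + 2*r (V(r) = (r² + 1*r) + r = (r² + r) + r = (r + r²) + r = r² + 2*r)
a(u) = 3
A = -10 (A = 3 + ((-5 - 16) + 8) = 3 + (-21 + 8) = 3 - 13 = -10)
a(6)*(A + V(2)) = 3*(-10 + 2*(2 + 2)) = 3*(-10 + 2*4) = 3*(-10 + 8) = 3*(-2) = -6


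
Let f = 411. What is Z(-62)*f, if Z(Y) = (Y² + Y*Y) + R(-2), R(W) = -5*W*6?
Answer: 3184428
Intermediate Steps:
R(W) = -30*W
Z(Y) = 60 + 2*Y² (Z(Y) = (Y² + Y*Y) - 30*(-2) = (Y² + Y²) + 60 = 2*Y² + 60 = 60 + 2*Y²)
Z(-62)*f = (60 + 2*(-62)²)*411 = (60 + 2*3844)*411 = (60 + 7688)*411 = 7748*411 = 3184428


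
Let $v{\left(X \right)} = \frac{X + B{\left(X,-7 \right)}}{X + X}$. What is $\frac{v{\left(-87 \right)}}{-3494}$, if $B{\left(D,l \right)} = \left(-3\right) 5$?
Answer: $- \frac{17}{101326} \approx -0.00016778$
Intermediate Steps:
$B{\left(D,l \right)} = -15$
$v{\left(X \right)} = \frac{-15 + X}{2 X}$ ($v{\left(X \right)} = \frac{X - 15}{X + X} = \frac{-15 + X}{2 X}$)
$\frac{v{\left(-87 \right)}}{-3494} = \frac{\frac{1}{2} \frac{1}{-87} \left(-15 - 87\right)}{-3494} = \frac{1}{2} \left(- \frac{1}{87}\right) \left(-102\right) \left(- \frac{1}{3494}\right) = \frac{17}{29} \left(- \frac{1}{3494}\right) = - \frac{17}{101326}$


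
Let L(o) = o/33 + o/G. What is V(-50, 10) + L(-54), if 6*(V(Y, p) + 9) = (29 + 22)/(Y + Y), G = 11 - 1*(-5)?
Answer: -7753/550 ≈ -14.096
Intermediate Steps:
G = 16 (G = 11 + 5 = 16)
V(Y, p) = -9 + 17/(4*Y) (V(Y, p) = -9 + ((29 + 22)/(Y + Y))/6 = -9 + (51/((2*Y)))/6 = -9 + (51*(1/(2*Y)))/6 = -9 + (51/(2*Y))/6 = -9 + 17/(4*Y))
L(o) = 49*o/528 (L(o) = o/33 + o/16 = 49*o/528)
V(-50, 10) + L(-54) = (-9 + (17/4)/(-50)) + (49/528)*(-54) = (-9 + (17/4)*(-1/50)) - 441/88 = (-9 - 17/200) - 441/88 = -1817/200 - 441/88 = -7753/550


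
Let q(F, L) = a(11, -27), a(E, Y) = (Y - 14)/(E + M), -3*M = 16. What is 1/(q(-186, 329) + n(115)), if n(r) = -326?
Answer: -17/5665 ≈ -0.0030009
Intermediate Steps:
M = -16/3 (M = -⅓*16 = -16/3 ≈ -5.3333)
a(E, Y) = (-14 + Y)/(-16/3 + E) (a(E, Y) = (Y - 14)/(E - 16/3) = (-14 + Y)/(-16/3 + E))
q(F, L) = -123/17 (q(F, L) = 3*(-14 - 27)/(-16 + 3*11) = 3*(-41)/(-16 + 33) = 3*(-41)/17 = 3*(1/17)*(-41) = -123/17)
1/(q(-186, 329) + n(115)) = 1/(-123/17 - 326) = 1/(-5665/17) = -17/5665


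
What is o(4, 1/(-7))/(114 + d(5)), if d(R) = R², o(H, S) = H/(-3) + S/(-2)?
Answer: -53/5838 ≈ -0.0090785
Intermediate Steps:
o(H, S) = -S/2 - H/3 (o(H, S) = H*(-⅓) + S*(-½) = -H/3 - S/2 = -S/2 - H/3)
o(4, 1/(-7))/(114 + d(5)) = (-½/(-7) - ⅓*4)/(114 + 5²) = (-½*(-⅐) - 4/3)/(114 + 25) = (1/14 - 4/3)/139 = -53/42*1/139 = -53/5838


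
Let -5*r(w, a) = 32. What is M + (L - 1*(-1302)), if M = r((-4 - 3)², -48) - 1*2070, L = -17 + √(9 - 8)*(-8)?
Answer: -3997/5 ≈ -799.40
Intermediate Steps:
L = -25 (L = -17 + √1*(-8) = -17 + 1*(-8) = -17 - 8 = -25)
r(w, a) = -32/5 (r(w, a) = -⅕*32 = -32/5)
M = -10382/5 (M = -32/5 - 1*2070 = -32/5 - 2070 = -10382/5 ≈ -2076.4)
M + (L - 1*(-1302)) = -10382/5 + (-25 - 1*(-1302)) = -10382/5 + (-25 + 1302) = -10382/5 + 1277 = -3997/5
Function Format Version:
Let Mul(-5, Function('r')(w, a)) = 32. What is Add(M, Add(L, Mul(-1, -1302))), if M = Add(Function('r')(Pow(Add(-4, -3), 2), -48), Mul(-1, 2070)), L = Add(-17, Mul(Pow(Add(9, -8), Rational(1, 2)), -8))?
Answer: Rational(-3997, 5) ≈ -799.40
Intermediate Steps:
L = -25 (L = Add(-17, Mul(Pow(1, Rational(1, 2)), -8)) = Add(-17, Mul(1, -8)) = Add(-17, -8) = -25)
Function('r')(w, a) = Rational(-32, 5) (Function('r')(w, a) = Mul(Rational(-1, 5), 32) = Rational(-32, 5))
M = Rational(-10382, 5) (M = Add(Rational(-32, 5), Mul(-1, 2070)) = Add(Rational(-32, 5), -2070) = Rational(-10382, 5) ≈ -2076.4)
Add(M, Add(L, Mul(-1, -1302))) = Add(Rational(-10382, 5), Add(-25, Mul(-1, -1302))) = Add(Rational(-10382, 5), Add(-25, 1302)) = Add(Rational(-10382, 5), 1277) = Rational(-3997, 5)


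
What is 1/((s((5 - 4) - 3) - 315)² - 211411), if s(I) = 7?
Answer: -1/116547 ≈ -8.5802e-6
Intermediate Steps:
1/((s((5 - 4) - 3) - 315)² - 211411) = 1/((7 - 315)² - 211411) = 1/((-308)² - 211411) = 1/(94864 - 211411) = 1/(-116547) = -1/116547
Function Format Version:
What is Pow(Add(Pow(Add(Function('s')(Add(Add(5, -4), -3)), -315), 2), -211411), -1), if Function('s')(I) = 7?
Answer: Rational(-1, 116547) ≈ -8.5802e-6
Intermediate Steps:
Pow(Add(Pow(Add(Function('s')(Add(Add(5, -4), -3)), -315), 2), -211411), -1) = Pow(Add(Pow(Add(7, -315), 2), -211411), -1) = Pow(Add(Pow(-308, 2), -211411), -1) = Pow(Add(94864, -211411), -1) = Pow(-116547, -1) = Rational(-1, 116547)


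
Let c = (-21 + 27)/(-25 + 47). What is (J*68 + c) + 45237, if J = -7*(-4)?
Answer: 518554/11 ≈ 47141.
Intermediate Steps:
J = 28
c = 3/11 (c = 6/22 = 6*(1/22) = 3/11 ≈ 0.27273)
(J*68 + c) + 45237 = (28*68 + 3/11) + 45237 = (1904 + 3/11) + 45237 = 20947/11 + 45237 = 518554/11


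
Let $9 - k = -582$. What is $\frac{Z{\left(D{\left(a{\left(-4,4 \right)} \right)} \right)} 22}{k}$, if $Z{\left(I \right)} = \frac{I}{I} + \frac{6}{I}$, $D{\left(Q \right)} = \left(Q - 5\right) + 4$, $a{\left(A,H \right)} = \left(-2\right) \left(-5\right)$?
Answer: $\frac{110}{1773} \approx 0.062042$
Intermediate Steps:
$k = 591$ ($k = 9 - -582 = 9 + 582 = 591$)
$a{\left(A,H \right)} = 10$
$D{\left(Q \right)} = -1 + Q$ ($D{\left(Q \right)} = \left(-5 + Q\right) + 4 = -1 + Q$)
$Z{\left(I \right)} = 1 + \frac{6}{I}$
$\frac{Z{\left(D{\left(a{\left(-4,4 \right)} \right)} \right)} 22}{k} = \frac{\frac{6 + \left(-1 + 10\right)}{-1 + 10} \cdot 22}{591} = \frac{6 + 9}{9} \cdot 22 \cdot \frac{1}{591} = \frac{1}{9} \cdot 15 \cdot 22 \cdot \frac{1}{591} = \frac{5}{3} \cdot 22 \cdot \frac{1}{591} = \frac{110}{3} \cdot \frac{1}{591} = \frac{110}{1773}$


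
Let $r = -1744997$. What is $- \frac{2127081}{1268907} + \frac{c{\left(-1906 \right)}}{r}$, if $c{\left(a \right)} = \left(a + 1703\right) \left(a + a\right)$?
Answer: $- \frac{1564558627003}{738079636093} \approx -2.1198$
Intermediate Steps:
$c{\left(a \right)} = 2 a \left(1703 + a\right)$ ($c{\left(a \right)} = \left(1703 + a\right) 2 a = 2 a \left(1703 + a\right)$)
$- \frac{2127081}{1268907} + \frac{c{\left(-1906 \right)}}{r} = - \frac{2127081}{1268907} + \frac{2 \left(-1906\right) \left(1703 - 1906\right)}{-1744997} = \left(-2127081\right) \frac{1}{1268907} + 2 \left(-1906\right) \left(-203\right) \left(- \frac{1}{1744997}\right) = - \frac{709027}{422969} + 773836 \left(- \frac{1}{1744997}\right) = - \frac{709027}{422969} - \frac{773836}{1744997} = - \frac{1564558627003}{738079636093}$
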